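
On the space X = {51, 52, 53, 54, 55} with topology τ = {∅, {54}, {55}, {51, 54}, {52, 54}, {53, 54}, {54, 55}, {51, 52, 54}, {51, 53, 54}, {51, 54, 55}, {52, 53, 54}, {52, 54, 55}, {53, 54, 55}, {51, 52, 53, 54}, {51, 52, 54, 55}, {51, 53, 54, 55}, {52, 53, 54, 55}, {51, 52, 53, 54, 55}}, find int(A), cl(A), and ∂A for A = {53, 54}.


int(A) = {53, 54}, cl(A) = {51, 52, 53, 54}, ∂A = {51, 52}.

Closed sets in (X, τ) are complements of opens:
  closed(X, τ) = {∅, {51}, {52}, {53}, {55}, {51, 52}, {51, 53}, {51, 55}, {52, 53}, {52, 55}, {53, 55}, {51, 52, 53}, {51, 52, 55}, {51, 53, 55}, {52, 53, 55}, {51, 52, 53, 54}, {51, 52, 53, 55}, {51, 52, 53, 54, 55}}.
int(A) = ⋃ {U ∈ τ : U ⊆ A}. Opens contained in A: ∅, {54}, {53, 54}.
Taking the union of these: int(A) = {53, 54}.
cl(A) = ⋂ {C closed : A ⊆ C}. Closed sets containing A: {51, 52, 53, 54}, {51, 52, 53, 54, 55}.
Intersecting these: cl(A) = {51, 52, 53, 54}.
∂A = cl(A) ∖ int(A) = {51, 52, 53, 54} ∖ {53, 54} = {51, 52}.


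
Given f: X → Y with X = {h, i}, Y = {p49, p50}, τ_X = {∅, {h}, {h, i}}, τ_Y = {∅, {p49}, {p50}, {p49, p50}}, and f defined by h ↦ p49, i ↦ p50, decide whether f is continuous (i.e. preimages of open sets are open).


f is NOT continuous.

Compute f^{-1}(U) for each U ∈ τ_Y:
  U = ∅: f^{-1}(U) = ∅ ∈ τ_X ✓.
  U = {p49}: f^{-1}(U) = {h} ∈ τ_X ✓.
  U = {p50}: f^{-1}(U) = {i} ∉ τ_X ✗.
  U = {p49, p50}: f^{-1}(U) = {h, i} ∈ τ_X ✓.
Found U = {p50} with f^{-1}(U) = {i} not in τ_X. Therefore f is NOT continuous.


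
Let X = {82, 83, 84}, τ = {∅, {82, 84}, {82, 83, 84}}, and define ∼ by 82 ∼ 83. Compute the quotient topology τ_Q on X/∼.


X/∼ = {[82=83], [84]}; |τ_Q| = 2.

Equivalence classes: [82=83], [84].
Quotient map π: X → X/∼ sends 82 ↦ [82=83], 83 ↦ [82=83], 84 ↦ [84].
For each subset V ⊆ X/∼, compute π^{-1}(V) ⊆ X and check whether π^{-1}(V) ∈ τ. V is open in τ_Q iff π^{-1}(V) ∈ τ.
  V = {}: π^{-1}(V) = ∅ ∈ τ ✓.
  V = {[82=83]}: π^{-1}(V) = {82, 83} ∉ τ ✗.
  V = {[84]}: π^{-1}(V) = {84} ∉ τ ✗.
  V = {[82=83], [84]}: π^{-1}(V) = {82, 83, 84} ∈ τ ✓.
Open sets in the quotient: τ_Q = {{}, {[82=83], [84]}} (2 elements).


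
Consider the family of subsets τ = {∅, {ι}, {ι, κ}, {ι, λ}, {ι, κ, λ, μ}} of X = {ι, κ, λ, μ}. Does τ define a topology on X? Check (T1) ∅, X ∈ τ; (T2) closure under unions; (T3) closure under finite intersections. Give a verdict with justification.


τ is NOT a topology on X.

Axiom (T1): ∅ ∈ τ? Yes; X ∈ τ? Yes.
Axiom (T2/T3): check pairwise unions and intersections of members of τ.
Counterexample for (T2): {ι, κ} ∪ {ι, λ} = {ι, κ, λ} ∉ τ. Therefore τ is NOT a topology.


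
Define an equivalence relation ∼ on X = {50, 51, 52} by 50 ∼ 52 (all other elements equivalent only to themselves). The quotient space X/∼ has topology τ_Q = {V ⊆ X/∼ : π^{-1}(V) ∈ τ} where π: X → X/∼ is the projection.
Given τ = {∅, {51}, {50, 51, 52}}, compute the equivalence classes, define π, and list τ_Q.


X/∼ = {[50=52], [51]}; |τ_Q| = 3.

Equivalence classes: [50=52], [51].
Quotient map π: X → X/∼ sends 50 ↦ [50=52], 51 ↦ [51], 52 ↦ [50=52].
For each subset V ⊆ X/∼, compute π^{-1}(V) ⊆ X and check whether π^{-1}(V) ∈ τ. V is open in τ_Q iff π^{-1}(V) ∈ τ.
  V = {}: π^{-1}(V) = ∅ ∈ τ ✓.
  V = {[50=52]}: π^{-1}(V) = {50, 52} ∉ τ ✗.
  V = {[51]}: π^{-1}(V) = {51} ∈ τ ✓.
  V = {[50=52], [51]}: π^{-1}(V) = {50, 51, 52} ∈ τ ✓.
Open sets in the quotient: τ_Q = {{}, {[51]}, {[50=52], [51]}} (3 elements).


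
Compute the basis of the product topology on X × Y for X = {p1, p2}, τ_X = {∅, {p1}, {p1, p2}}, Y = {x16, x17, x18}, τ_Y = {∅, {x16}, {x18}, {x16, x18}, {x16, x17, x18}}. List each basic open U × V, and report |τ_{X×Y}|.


Basis B = {∅ × ∅, {p1} × {x16}, {p1} × {x18}, {p1} × {x16, x18}, {p1, p2} × {x16}, {p1, p2} × {x18}, {p1} × {x16, x17, x18}, {p1, p2} × {x16, x18}, {p1, p2} × {x16, x17, x18}}; |τ_{X×Y}| = 14.

Enumerate products U × V with U ∈ τ_X, V ∈ τ_Y (deduplicated):
  ∅ × ∅ = {} (∅)
  {p1} × {x16} = {(p1,x16)}
  {p1} × {x18} = {(p1,x18)}
  {p1} × {x16, x18} = {(p1,x16), (p1,x18)}
  {p1, p2} × {x16} = {(p1,x16), (p2,x16)}
  {p1, p2} × {x18} = {(p1,x18), (p2,x18)}
  {p1} × {x16, x17, x18} = {(p1,x16), (p1,x17), (p1,x18)}
  {p1, p2} × {x16, x18} = {(p1,x16), (p1,x18), (p2,x16), (p2,x18)}
  {p1, p2} × {x16, x17, x18} = {(p1,x16), (p1,x17), (p1,x18), (p2,x16), (p2,x17), (p2,x18)}
These 9 distinct sets form the basis B.
Close under arbitrary unions to get τ_{X×Y}; counting gives |τ_{X×Y}| = 14.


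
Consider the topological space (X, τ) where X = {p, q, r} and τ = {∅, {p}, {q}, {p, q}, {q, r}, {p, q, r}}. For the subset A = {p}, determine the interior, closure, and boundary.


int(A) = {p}, cl(A) = {p}, ∂A = ∅.

Closed sets in (X, τ) are complements of opens:
  closed(X, τ) = {∅, {p}, {r}, {p, r}, {q, r}, {p, q, r}}.
int(A) = ⋃ {U ∈ τ : U ⊆ A}. Opens contained in A: ∅, {p}.
Taking the union of these: int(A) = {p}.
cl(A) = ⋂ {C closed : A ⊆ C}. Closed sets containing A: {p}, {p, r}, {p, q, r}.
Intersecting these: cl(A) = {p}.
∂A = cl(A) ∖ int(A) = {p} ∖ {p} = ∅.


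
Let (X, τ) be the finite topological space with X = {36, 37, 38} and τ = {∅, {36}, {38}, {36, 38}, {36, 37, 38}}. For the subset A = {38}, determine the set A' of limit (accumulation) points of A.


A' = {37}

For each x ∈ X, list the open sets U ∈ τ with x ∈ U, then check whether U ∩ (A ∖ {x}) ≠ ∅ for every such U.
  x = 36: open {36} ∋ x has {36} ∩ (A ∖ {36}) = ∅, so x is NOT a limit point.
  x = 37: opens ∋ x are {36, 37, 38}; each meets A ∖ {37}, so x IS a limit point.
  x = 38: open {38} ∋ x has {38} ∩ (A ∖ {38}) = ∅, so x is NOT a limit point.
Collecting: A' = {37}.


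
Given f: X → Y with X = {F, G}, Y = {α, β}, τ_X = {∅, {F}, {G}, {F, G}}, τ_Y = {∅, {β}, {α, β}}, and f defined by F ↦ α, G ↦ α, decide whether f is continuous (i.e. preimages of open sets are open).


f IS continuous.

Compute f^{-1}(U) for each U ∈ τ_Y:
  U = ∅: f^{-1}(U) = ∅ ∈ τ_X ✓.
  U = {β}: f^{-1}(U) = ∅ ∈ τ_X ✓.
  U = {α, β}: f^{-1}(U) = {F, G} ∈ τ_X ✓.
Every preimage lies in τ_X, so f IS continuous.


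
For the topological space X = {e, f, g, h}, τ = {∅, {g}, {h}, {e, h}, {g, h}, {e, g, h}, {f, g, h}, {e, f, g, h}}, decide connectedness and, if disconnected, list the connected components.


(X, τ) is connected.

Find clopen sets (U ∈ τ with X ∖ U ∈ τ):
  U = ∅, X ∖ U = {e, f, g, h} — both open, so U is clopen.
  U = {e, f, g, h}, X ∖ U = ∅ — both open, so U is clopen.
Only trivial clopens (∅ and X) exist, so (X, τ) is connected.
Compute connected components by grouping points that agree on all clopens:
  component: {e, f, g, h}


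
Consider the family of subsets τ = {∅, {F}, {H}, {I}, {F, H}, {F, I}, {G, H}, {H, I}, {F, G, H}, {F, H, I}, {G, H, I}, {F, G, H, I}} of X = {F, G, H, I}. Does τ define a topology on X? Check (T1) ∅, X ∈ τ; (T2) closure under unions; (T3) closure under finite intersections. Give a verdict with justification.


τ IS a topology on X.

Axiom (T1): ∅ ∈ τ? Yes; X ∈ τ? Yes.
Axiom (T2/T3): check pairwise unions and intersections of members of τ.
All pairwise intersections and unions checked — each lies in τ. Therefore τ satisfies (T1), (T2), (T3): it IS a topology on X.


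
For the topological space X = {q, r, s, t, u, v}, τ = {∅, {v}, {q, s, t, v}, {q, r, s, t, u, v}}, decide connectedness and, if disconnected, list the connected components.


(X, τ) is connected.

Find clopen sets (U ∈ τ with X ∖ U ∈ τ):
  U = ∅, X ∖ U = {q, r, s, t, u, v} — both open, so U is clopen.
  U = {q, r, s, t, u, v}, X ∖ U = ∅ — both open, so U is clopen.
Only trivial clopens (∅ and X) exist, so (X, τ) is connected.
Compute connected components by grouping points that agree on all clopens:
  component: {q, r, s, t, u, v}


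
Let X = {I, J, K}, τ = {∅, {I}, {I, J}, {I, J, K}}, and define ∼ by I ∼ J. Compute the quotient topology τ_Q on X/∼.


X/∼ = {[I=J], [K]}; |τ_Q| = 3.

Equivalence classes: [I=J], [K].
Quotient map π: X → X/∼ sends I ↦ [I=J], J ↦ [I=J], K ↦ [K].
For each subset V ⊆ X/∼, compute π^{-1}(V) ⊆ X and check whether π^{-1}(V) ∈ τ. V is open in τ_Q iff π^{-1}(V) ∈ τ.
  V = {}: π^{-1}(V) = ∅ ∈ τ ✓.
  V = {[I=J]}: π^{-1}(V) = {I, J} ∈ τ ✓.
  V = {[K]}: π^{-1}(V) = {K} ∉ τ ✗.
  V = {[I=J], [K]}: π^{-1}(V) = {I, J, K} ∈ τ ✓.
Open sets in the quotient: τ_Q = {{}, {[I=J]}, {[I=J], [K]}} (3 elements).


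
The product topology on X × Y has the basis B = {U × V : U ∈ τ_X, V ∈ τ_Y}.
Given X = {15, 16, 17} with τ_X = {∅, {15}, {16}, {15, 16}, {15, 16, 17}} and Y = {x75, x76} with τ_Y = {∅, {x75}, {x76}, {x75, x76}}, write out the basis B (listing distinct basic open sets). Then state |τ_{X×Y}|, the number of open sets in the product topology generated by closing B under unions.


Basis B = {∅ × ∅, {15} × {x75}, {15} × {x76}, {16} × {x75}, {16} × {x76}, {15} × {x75, x76}, {15, 16} × {x75}, {15, 16} × {x76}, {16} × {x75, x76}, {15, 16, 17} × {x75}, {15, 16, 17} × {x76}, {15, 16} × {x75, x76}, {15, 16, 17} × {x75, x76}}; |τ_{X×Y}| = 25.

Enumerate products U × V with U ∈ τ_X, V ∈ τ_Y (deduplicated):
  ∅ × ∅ = {} (∅)
  {15} × {x75} = {(15,x75)}
  {15} × {x76} = {(15,x76)}
  {16} × {x75} = {(16,x75)}
  {16} × {x76} = {(16,x76)}
  {15} × {x75, x76} = {(15,x75), (15,x76)}
  {15, 16} × {x75} = {(15,x75), (16,x75)}
  {15, 16} × {x76} = {(15,x76), (16,x76)}
  {16} × {x75, x76} = {(16,x75), (16,x76)}
  {15, 16, 17} × {x75} = {(15,x75), (16,x75), (17,x75)}
  {15, 16, 17} × {x76} = {(15,x76), (16,x76), (17,x76)}
  {15, 16} × {x75, x76} = {(15,x75), (15,x76), (16,x75), (16,x76)}
  {15, 16, 17} × {x75, x76} = {(15,x75), (15,x76), (16,x75), (16,x76), (17,x75), (17,x76)}
These 13 distinct sets form the basis B.
Close under arbitrary unions to get τ_{X×Y}; counting gives |τ_{X×Y}| = 25.


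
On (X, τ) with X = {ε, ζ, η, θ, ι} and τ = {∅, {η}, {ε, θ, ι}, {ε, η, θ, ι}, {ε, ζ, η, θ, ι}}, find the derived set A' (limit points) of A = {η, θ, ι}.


A' = {ε, ζ, θ, ι}

For each x ∈ X, list the open sets U ∈ τ with x ∈ U, then check whether U ∩ (A ∖ {x}) ≠ ∅ for every such U.
  x = ε: opens ∋ x are {ε, θ, ι}, {ε, η, θ, ι}, {ε, ζ, η, θ, ι}; each meets A ∖ {ε}, so x IS a limit point.
  x = ζ: opens ∋ x are {ε, ζ, η, θ, ι}; each meets A ∖ {ζ}, so x IS a limit point.
  x = η: open {η} ∋ x has {η} ∩ (A ∖ {η}) = ∅, so x is NOT a limit point.
  x = θ: opens ∋ x are {ε, θ, ι}, {ε, η, θ, ι}, {ε, ζ, η, θ, ι}; each meets A ∖ {θ}, so x IS a limit point.
  x = ι: opens ∋ x are {ε, θ, ι}, {ε, η, θ, ι}, {ε, ζ, η, θ, ι}; each meets A ∖ {ι}, so x IS a limit point.
Collecting: A' = {ε, ζ, θ, ι}.


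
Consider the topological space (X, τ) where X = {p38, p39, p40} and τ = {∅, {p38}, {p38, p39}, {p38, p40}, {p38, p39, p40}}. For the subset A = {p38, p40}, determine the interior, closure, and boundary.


int(A) = {p38, p40}, cl(A) = {p38, p39, p40}, ∂A = {p39}.

Closed sets in (X, τ) are complements of opens:
  closed(X, τ) = {∅, {p39}, {p40}, {p39, p40}, {p38, p39, p40}}.
int(A) = ⋃ {U ∈ τ : U ⊆ A}. Opens contained in A: ∅, {p38}, {p38, p40}.
Taking the union of these: int(A) = {p38, p40}.
cl(A) = ⋂ {C closed : A ⊆ C}. Closed sets containing A: {p38, p39, p40}.
Intersecting these: cl(A) = {p38, p39, p40}.
∂A = cl(A) ∖ int(A) = {p38, p39, p40} ∖ {p38, p40} = {p39}.


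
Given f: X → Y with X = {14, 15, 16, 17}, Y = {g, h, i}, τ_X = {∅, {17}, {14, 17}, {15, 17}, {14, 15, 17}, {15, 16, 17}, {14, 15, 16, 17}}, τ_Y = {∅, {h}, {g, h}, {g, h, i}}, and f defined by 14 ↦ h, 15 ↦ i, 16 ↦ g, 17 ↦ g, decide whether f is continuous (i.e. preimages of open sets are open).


f is NOT continuous.

Compute f^{-1}(U) for each U ∈ τ_Y:
  U = ∅: f^{-1}(U) = ∅ ∈ τ_X ✓.
  U = {h}: f^{-1}(U) = {14} ∉ τ_X ✗.
  U = {g, h}: f^{-1}(U) = {14, 16, 17} ∉ τ_X ✗.
  U = {g, h, i}: f^{-1}(U) = {14, 15, 16, 17} ∈ τ_X ✓.
Found U = {h} with f^{-1}(U) = {14} not in τ_X. Therefore f is NOT continuous.


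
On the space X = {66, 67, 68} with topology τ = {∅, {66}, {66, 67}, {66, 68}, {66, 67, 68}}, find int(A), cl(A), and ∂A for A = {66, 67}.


int(A) = {66, 67}, cl(A) = {66, 67, 68}, ∂A = {68}.

Closed sets in (X, τ) are complements of opens:
  closed(X, τ) = {∅, {67}, {68}, {67, 68}, {66, 67, 68}}.
int(A) = ⋃ {U ∈ τ : U ⊆ A}. Opens contained in A: ∅, {66}, {66, 67}.
Taking the union of these: int(A) = {66, 67}.
cl(A) = ⋂ {C closed : A ⊆ C}. Closed sets containing A: {66, 67, 68}.
Intersecting these: cl(A) = {66, 67, 68}.
∂A = cl(A) ∖ int(A) = {66, 67, 68} ∖ {66, 67} = {68}.


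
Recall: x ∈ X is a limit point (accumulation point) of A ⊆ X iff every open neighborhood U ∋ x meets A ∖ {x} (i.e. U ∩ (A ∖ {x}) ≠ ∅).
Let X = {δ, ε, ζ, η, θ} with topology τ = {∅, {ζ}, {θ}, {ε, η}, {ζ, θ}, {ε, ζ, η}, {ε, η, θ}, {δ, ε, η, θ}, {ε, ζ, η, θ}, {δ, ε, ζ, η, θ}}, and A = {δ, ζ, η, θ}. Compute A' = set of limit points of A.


A' = {δ, ε}

For each x ∈ X, list the open sets U ∈ τ with x ∈ U, then check whether U ∩ (A ∖ {x}) ≠ ∅ for every such U.
  x = δ: opens ∋ x are {δ, ε, η, θ}, {δ, ε, ζ, η, θ}; each meets A ∖ {δ}, so x IS a limit point.
  x = ε: opens ∋ x are {ε, η}, {ε, ζ, η}, {ε, η, θ}, {δ, ε, η, θ}, {ε, ζ, η, θ}, {δ, ε, ζ, η, θ}; each meets A ∖ {ε}, so x IS a limit point.
  x = ζ: open {ζ} ∋ x has {ζ} ∩ (A ∖ {ζ}) = ∅, so x is NOT a limit point.
  x = η: open {ε, η} ∋ x has {ε, η} ∩ (A ∖ {η}) = ∅, so x is NOT a limit point.
  x = θ: open {θ} ∋ x has {θ} ∩ (A ∖ {θ}) = ∅, so x is NOT a limit point.
Collecting: A' = {δ, ε}.


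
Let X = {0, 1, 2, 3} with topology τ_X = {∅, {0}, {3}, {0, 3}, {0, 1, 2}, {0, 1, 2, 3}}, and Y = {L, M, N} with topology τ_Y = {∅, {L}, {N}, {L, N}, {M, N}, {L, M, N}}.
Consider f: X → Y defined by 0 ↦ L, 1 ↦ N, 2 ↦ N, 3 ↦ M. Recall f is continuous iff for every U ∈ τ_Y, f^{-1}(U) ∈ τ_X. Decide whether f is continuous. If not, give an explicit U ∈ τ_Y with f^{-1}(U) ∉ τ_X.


f is NOT continuous.

Compute f^{-1}(U) for each U ∈ τ_Y:
  U = ∅: f^{-1}(U) = ∅ ∈ τ_X ✓.
  U = {L}: f^{-1}(U) = {0} ∈ τ_X ✓.
  U = {N}: f^{-1}(U) = {1, 2} ∉ τ_X ✗.
  U = {L, N}: f^{-1}(U) = {0, 1, 2} ∈ τ_X ✓.
  U = {M, N}: f^{-1}(U) = {1, 2, 3} ∉ τ_X ✗.
  U = {L, M, N}: f^{-1}(U) = {0, 1, 2, 3} ∈ τ_X ✓.
Found U = {N} with f^{-1}(U) = {1, 2} not in τ_X. Therefore f is NOT continuous.


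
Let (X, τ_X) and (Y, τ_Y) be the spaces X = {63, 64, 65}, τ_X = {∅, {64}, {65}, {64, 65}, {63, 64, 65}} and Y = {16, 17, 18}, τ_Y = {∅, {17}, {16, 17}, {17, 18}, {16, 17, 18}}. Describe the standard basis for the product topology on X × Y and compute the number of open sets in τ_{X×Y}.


Basis B = {∅ × ∅, {64} × {17}, {65} × {17}, {64} × {16, 17}, {64} × {17, 18}, {64, 65} × {17}, {65} × {16, 17}, {65} × {17, 18}, {63, 64, 65} × {17}, {64} × {16, 17, 18}, {65} × {16, 17, 18}, {64, 65} × {16, 17}, {64, 65} × {17, 18}, {63, 64, 65} × {16, 17}, {63, 64, 65} × {17, 18}, {64, 65} × {16, 17, 18}, {63, 64, 65} × {16, 17, 18}}; |τ_{X×Y}| = 50.

Enumerate products U × V with U ∈ τ_X, V ∈ τ_Y (deduplicated):
  ∅ × ∅ = {} (∅)
  {64} × {17} = {(64,17)}
  {65} × {17} = {(65,17)}
  {64} × {16, 17} = {(64,16), (64,17)}
  {64} × {17, 18} = {(64,17), (64,18)}
  {64, 65} × {17} = {(64,17), (65,17)}
  {65} × {16, 17} = {(65,16), (65,17)}
  {65} × {17, 18} = {(65,17), (65,18)}
  {63, 64, 65} × {17} = {(63,17), (64,17), (65,17)}
  {64} × {16, 17, 18} = {(64,16), (64,17), (64,18)}
  {65} × {16, 17, 18} = {(65,16), (65,17), (65,18)}
  {64, 65} × {16, 17} = {(64,16), (64,17), (65,16), (65,17)}
  {64, 65} × {17, 18} = {(64,17), (64,18), (65,17), (65,18)}
  {63, 64, 65} × {16, 17} = {(63,16), (63,17), (64,16), (64,17), (65,16), (65,17)}
  {63, 64, 65} × {17, 18} = {(63,17), (63,18), (64,17), (64,18), (65,17), (65,18)}
  {64, 65} × {16, 17, 18} = {(64,16), (64,17), (64,18), (65,16), (65,17), (65,18)}
  {63, 64, 65} × {16, 17, 18} = {(63,16), (63,17), (63,18), (64,16), (64,17), (64,18), (65,16), (65,17), (65,18)}
These 17 distinct sets form the basis B.
Close under arbitrary unions to get τ_{X×Y}; counting gives |τ_{X×Y}| = 50.


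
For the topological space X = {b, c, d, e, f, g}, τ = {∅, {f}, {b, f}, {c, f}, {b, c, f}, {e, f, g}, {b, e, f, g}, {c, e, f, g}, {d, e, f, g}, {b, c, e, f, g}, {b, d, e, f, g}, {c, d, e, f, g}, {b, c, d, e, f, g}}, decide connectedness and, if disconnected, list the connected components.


(X, τ) is connected.

Find clopen sets (U ∈ τ with X ∖ U ∈ τ):
  U = ∅, X ∖ U = {b, c, d, e, f, g} — both open, so U is clopen.
  U = {b, c, d, e, f, g}, X ∖ U = ∅ — both open, so U is clopen.
Only trivial clopens (∅ and X) exist, so (X, τ) is connected.
Compute connected components by grouping points that agree on all clopens:
  component: {b, c, d, e, f, g}


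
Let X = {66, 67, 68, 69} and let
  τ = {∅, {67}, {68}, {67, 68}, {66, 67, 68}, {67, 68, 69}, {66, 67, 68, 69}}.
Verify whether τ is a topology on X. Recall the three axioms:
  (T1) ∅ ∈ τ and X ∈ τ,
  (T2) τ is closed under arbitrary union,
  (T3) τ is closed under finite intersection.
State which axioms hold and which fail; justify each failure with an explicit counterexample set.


τ IS a topology on X.

Axiom (T1): ∅ ∈ τ? Yes; X ∈ τ? Yes.
Axiom (T2/T3): check pairwise unions and intersections of members of τ.
All pairwise intersections and unions checked — each lies in τ. Therefore τ satisfies (T1), (T2), (T3): it IS a topology on X.


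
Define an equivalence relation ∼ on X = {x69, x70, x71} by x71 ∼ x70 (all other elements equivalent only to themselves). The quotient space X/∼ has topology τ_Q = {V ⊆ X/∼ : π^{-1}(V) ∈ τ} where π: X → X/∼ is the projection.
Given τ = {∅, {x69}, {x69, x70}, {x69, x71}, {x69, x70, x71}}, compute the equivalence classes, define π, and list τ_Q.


X/∼ = {[x69], [x70=x71]}; |τ_Q| = 3.

Equivalence classes: [x69], [x70=x71].
Quotient map π: X → X/∼ sends x69 ↦ [x69], x70 ↦ [x70=x71], x71 ↦ [x70=x71].
For each subset V ⊆ X/∼, compute π^{-1}(V) ⊆ X and check whether π^{-1}(V) ∈ τ. V is open in τ_Q iff π^{-1}(V) ∈ τ.
  V = {}: π^{-1}(V) = ∅ ∈ τ ✓.
  V = {[x69]}: π^{-1}(V) = {x69} ∈ τ ✓.
  V = {[x70=x71]}: π^{-1}(V) = {x70, x71} ∉ τ ✗.
  V = {[x69], [x70=x71]}: π^{-1}(V) = {x69, x70, x71} ∈ τ ✓.
Open sets in the quotient: τ_Q = {{}, {[x69]}, {[x69], [x70=x71]}} (3 elements).


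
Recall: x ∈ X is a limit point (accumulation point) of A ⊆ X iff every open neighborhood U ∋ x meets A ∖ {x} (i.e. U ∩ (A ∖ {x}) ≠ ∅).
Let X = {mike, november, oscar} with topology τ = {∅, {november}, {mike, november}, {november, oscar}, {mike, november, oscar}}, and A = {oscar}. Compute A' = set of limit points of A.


A' = ∅

For each x ∈ X, list the open sets U ∈ τ with x ∈ U, then check whether U ∩ (A ∖ {x}) ≠ ∅ for every such U.
  x = mike: open {mike, november} ∋ x has {mike, november} ∩ (A ∖ {mike}) = ∅, so x is NOT a limit point.
  x = november: open {november} ∋ x has {november} ∩ (A ∖ {november}) = ∅, so x is NOT a limit point.
  x = oscar: open {november, oscar} ∋ x has {november, oscar} ∩ (A ∖ {oscar}) = ∅, so x is NOT a limit point.
Collecting: A' = ∅.


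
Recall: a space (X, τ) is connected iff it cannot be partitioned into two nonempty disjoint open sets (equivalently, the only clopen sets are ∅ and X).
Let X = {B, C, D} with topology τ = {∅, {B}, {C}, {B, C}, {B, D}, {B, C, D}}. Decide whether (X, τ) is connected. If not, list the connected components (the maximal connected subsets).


(X, τ) is disconnected; components = [{C}, {B, D}].

Find clopen sets (U ∈ τ with X ∖ U ∈ τ):
  U = ∅, X ∖ U = {B, C, D} — both open, so U is clopen.
  U = {C}, X ∖ U = {B, D} — both open, so U is clopen.
  U = {B, D}, X ∖ U = {C} — both open, so U is clopen.
  U = {B, C, D}, X ∖ U = ∅ — both open, so U is clopen.
Nontrivial clopen(s) exist: e.g. {C}. So (X, τ) is disconnected.
Compute connected components by grouping points that agree on all clopens:
  component: {C}
  component: {B, D}


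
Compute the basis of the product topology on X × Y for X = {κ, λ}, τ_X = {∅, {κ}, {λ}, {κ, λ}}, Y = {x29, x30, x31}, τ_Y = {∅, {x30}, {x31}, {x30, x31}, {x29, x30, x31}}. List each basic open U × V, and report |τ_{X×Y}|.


Basis B = {∅ × ∅, {κ} × {x30}, {κ} × {x31}, {λ} × {x30}, {λ} × {x31}, {κ} × {x30, x31}, {κ, λ} × {x30}, {κ, λ} × {x31}, {λ} × {x30, x31}, {κ} × {x29, x30, x31}, {λ} × {x29, x30, x31}, {κ, λ} × {x30, x31}, {κ, λ} × {x29, x30, x31}}; |τ_{X×Y}| = 25.

Enumerate products U × V with U ∈ τ_X, V ∈ τ_Y (deduplicated):
  ∅ × ∅ = {} (∅)
  {κ} × {x30} = {(κ,x30)}
  {κ} × {x31} = {(κ,x31)}
  {λ} × {x30} = {(λ,x30)}
  {λ} × {x31} = {(λ,x31)}
  {κ} × {x30, x31} = {(κ,x30), (κ,x31)}
  {κ, λ} × {x30} = {(κ,x30), (λ,x30)}
  {κ, λ} × {x31} = {(κ,x31), (λ,x31)}
  {λ} × {x30, x31} = {(λ,x30), (λ,x31)}
  {κ} × {x29, x30, x31} = {(κ,x29), (κ,x30), (κ,x31)}
  {λ} × {x29, x30, x31} = {(λ,x29), (λ,x30), (λ,x31)}
  {κ, λ} × {x30, x31} = {(κ,x30), (κ,x31), (λ,x30), (λ,x31)}
  {κ, λ} × {x29, x30, x31} = {(κ,x29), (κ,x30), (κ,x31), (λ,x29), (λ,x30), (λ,x31)}
These 13 distinct sets form the basis B.
Close under arbitrary unions to get τ_{X×Y}; counting gives |τ_{X×Y}| = 25.


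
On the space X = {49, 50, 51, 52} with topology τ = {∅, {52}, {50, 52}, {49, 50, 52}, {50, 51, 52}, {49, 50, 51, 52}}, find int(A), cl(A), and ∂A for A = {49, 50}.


int(A) = ∅, cl(A) = {49, 50, 51}, ∂A = {49, 50, 51}.

Closed sets in (X, τ) are complements of opens:
  closed(X, τ) = {∅, {49}, {51}, {49, 51}, {49, 50, 51}, {49, 50, 51, 52}}.
int(A) = ⋃ {U ∈ τ : U ⊆ A}. Opens contained in A: ∅.
Taking the union of these: int(A) = ∅.
cl(A) = ⋂ {C closed : A ⊆ C}. Closed sets containing A: {49, 50, 51}, {49, 50, 51, 52}.
Intersecting these: cl(A) = {49, 50, 51}.
∂A = cl(A) ∖ int(A) = {49, 50, 51} ∖ ∅ = {49, 50, 51}.


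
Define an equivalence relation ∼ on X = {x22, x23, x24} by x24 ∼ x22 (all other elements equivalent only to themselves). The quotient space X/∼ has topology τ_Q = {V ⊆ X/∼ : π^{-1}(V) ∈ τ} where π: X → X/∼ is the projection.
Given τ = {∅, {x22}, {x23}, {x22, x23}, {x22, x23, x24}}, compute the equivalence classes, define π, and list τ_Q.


X/∼ = {[x22=x24], [x23]}; |τ_Q| = 3.

Equivalence classes: [x22=x24], [x23].
Quotient map π: X → X/∼ sends x22 ↦ [x22=x24], x23 ↦ [x23], x24 ↦ [x22=x24].
For each subset V ⊆ X/∼, compute π^{-1}(V) ⊆ X and check whether π^{-1}(V) ∈ τ. V is open in τ_Q iff π^{-1}(V) ∈ τ.
  V = {}: π^{-1}(V) = ∅ ∈ τ ✓.
  V = {[x22=x24]}: π^{-1}(V) = {x22, x24} ∉ τ ✗.
  V = {[x23]}: π^{-1}(V) = {x23} ∈ τ ✓.
  V = {[x22=x24], [x23]}: π^{-1}(V) = {x22, x23, x24} ∈ τ ✓.
Open sets in the quotient: τ_Q = {{}, {[x23]}, {[x22=x24], [x23]}} (3 elements).


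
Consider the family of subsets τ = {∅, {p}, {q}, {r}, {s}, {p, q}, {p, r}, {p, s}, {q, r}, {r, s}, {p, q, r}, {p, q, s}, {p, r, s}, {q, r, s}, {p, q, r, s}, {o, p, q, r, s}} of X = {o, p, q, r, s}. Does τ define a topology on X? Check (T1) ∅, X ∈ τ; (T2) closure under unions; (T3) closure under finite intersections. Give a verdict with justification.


τ is NOT a topology on X.

Axiom (T1): ∅ ∈ τ? Yes; X ∈ τ? Yes.
Axiom (T2/T3): check pairwise unions and intersections of members of τ.
Counterexample for (T2): {q} ∪ {s} = {q, s} ∉ τ. Therefore τ is NOT a topology.


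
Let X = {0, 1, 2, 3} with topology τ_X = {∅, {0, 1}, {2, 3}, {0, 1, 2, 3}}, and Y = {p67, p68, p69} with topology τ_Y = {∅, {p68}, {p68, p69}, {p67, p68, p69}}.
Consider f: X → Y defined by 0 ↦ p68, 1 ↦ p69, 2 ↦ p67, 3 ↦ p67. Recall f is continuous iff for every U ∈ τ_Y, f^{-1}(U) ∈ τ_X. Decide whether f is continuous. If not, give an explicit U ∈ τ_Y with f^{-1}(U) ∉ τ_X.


f is NOT continuous.

Compute f^{-1}(U) for each U ∈ τ_Y:
  U = ∅: f^{-1}(U) = ∅ ∈ τ_X ✓.
  U = {p68}: f^{-1}(U) = {0} ∉ τ_X ✗.
  U = {p68, p69}: f^{-1}(U) = {0, 1} ∈ τ_X ✓.
  U = {p67, p68, p69}: f^{-1}(U) = {0, 1, 2, 3} ∈ τ_X ✓.
Found U = {p68} with f^{-1}(U) = {0} not in τ_X. Therefore f is NOT continuous.


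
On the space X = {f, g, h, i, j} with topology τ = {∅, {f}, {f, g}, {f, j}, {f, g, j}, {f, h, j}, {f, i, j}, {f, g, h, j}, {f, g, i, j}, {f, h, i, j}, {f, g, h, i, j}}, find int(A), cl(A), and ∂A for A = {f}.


int(A) = {f}, cl(A) = {f, g, h, i, j}, ∂A = {g, h, i, j}.

Closed sets in (X, τ) are complements of opens:
  closed(X, τ) = {∅, {g}, {h}, {i}, {g, h}, {g, i}, {h, i}, {g, h, i}, {h, i, j}, {g, h, i, j}, {f, g, h, i, j}}.
int(A) = ⋃ {U ∈ τ : U ⊆ A}. Opens contained in A: ∅, {f}.
Taking the union of these: int(A) = {f}.
cl(A) = ⋂ {C closed : A ⊆ C}. Closed sets containing A: {f, g, h, i, j}.
Intersecting these: cl(A) = {f, g, h, i, j}.
∂A = cl(A) ∖ int(A) = {f, g, h, i, j} ∖ {f} = {g, h, i, j}.


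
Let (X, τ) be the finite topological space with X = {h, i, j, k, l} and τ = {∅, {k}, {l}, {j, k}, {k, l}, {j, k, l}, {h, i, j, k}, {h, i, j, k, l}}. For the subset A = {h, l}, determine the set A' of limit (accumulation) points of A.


A' = {i}

For each x ∈ X, list the open sets U ∈ τ with x ∈ U, then check whether U ∩ (A ∖ {x}) ≠ ∅ for every such U.
  x = h: open {h, i, j, k} ∋ x has {h, i, j, k} ∩ (A ∖ {h}) = ∅, so x is NOT a limit point.
  x = i: opens ∋ x are {h, i, j, k}, {h, i, j, k, l}; each meets A ∖ {i}, so x IS a limit point.
  x = j: open {j, k} ∋ x has {j, k} ∩ (A ∖ {j}) = ∅, so x is NOT a limit point.
  x = k: open {k} ∋ x has {k} ∩ (A ∖ {k}) = ∅, so x is NOT a limit point.
  x = l: open {l} ∋ x has {l} ∩ (A ∖ {l}) = ∅, so x is NOT a limit point.
Collecting: A' = {i}.


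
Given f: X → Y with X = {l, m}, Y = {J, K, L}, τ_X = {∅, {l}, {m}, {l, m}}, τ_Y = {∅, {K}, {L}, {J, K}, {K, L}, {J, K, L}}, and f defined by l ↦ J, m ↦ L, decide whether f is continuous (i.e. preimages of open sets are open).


f IS continuous.

Compute f^{-1}(U) for each U ∈ τ_Y:
  U = ∅: f^{-1}(U) = ∅ ∈ τ_X ✓.
  U = {K}: f^{-1}(U) = ∅ ∈ τ_X ✓.
  U = {L}: f^{-1}(U) = {m} ∈ τ_X ✓.
  U = {J, K}: f^{-1}(U) = {l} ∈ τ_X ✓.
  U = {K, L}: f^{-1}(U) = {m} ∈ τ_X ✓.
  U = {J, K, L}: f^{-1}(U) = {l, m} ∈ τ_X ✓.
Every preimage lies in τ_X, so f IS continuous.


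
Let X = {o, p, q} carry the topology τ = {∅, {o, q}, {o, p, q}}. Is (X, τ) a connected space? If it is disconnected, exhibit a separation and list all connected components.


(X, τ) is connected.

Find clopen sets (U ∈ τ with X ∖ U ∈ τ):
  U = ∅, X ∖ U = {o, p, q} — both open, so U is clopen.
  U = {o, p, q}, X ∖ U = ∅ — both open, so U is clopen.
Only trivial clopens (∅ and X) exist, so (X, τ) is connected.
Compute connected components by grouping points that agree on all clopens:
  component: {o, p, q}


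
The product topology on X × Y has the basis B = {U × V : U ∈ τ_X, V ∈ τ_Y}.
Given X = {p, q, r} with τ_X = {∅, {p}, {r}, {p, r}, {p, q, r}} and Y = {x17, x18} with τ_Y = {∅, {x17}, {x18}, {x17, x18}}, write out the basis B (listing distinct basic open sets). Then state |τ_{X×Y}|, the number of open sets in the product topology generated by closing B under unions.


Basis B = {∅ × ∅, {p} × {x17}, {p} × {x18}, {r} × {x17}, {r} × {x18}, {p} × {x17, x18}, {p, r} × {x17}, {p, r} × {x18}, {r} × {x17, x18}, {p, q, r} × {x17}, {p, q, r} × {x18}, {p, r} × {x17, x18}, {p, q, r} × {x17, x18}}; |τ_{X×Y}| = 25.

Enumerate products U × V with U ∈ τ_X, V ∈ τ_Y (deduplicated):
  ∅ × ∅ = {} (∅)
  {p} × {x17} = {(p,x17)}
  {p} × {x18} = {(p,x18)}
  {r} × {x17} = {(r,x17)}
  {r} × {x18} = {(r,x18)}
  {p} × {x17, x18} = {(p,x17), (p,x18)}
  {p, r} × {x17} = {(p,x17), (r,x17)}
  {p, r} × {x18} = {(p,x18), (r,x18)}
  {r} × {x17, x18} = {(r,x17), (r,x18)}
  {p, q, r} × {x17} = {(p,x17), (q,x17), (r,x17)}
  {p, q, r} × {x18} = {(p,x18), (q,x18), (r,x18)}
  {p, r} × {x17, x18} = {(p,x17), (p,x18), (r,x17), (r,x18)}
  {p, q, r} × {x17, x18} = {(p,x17), (p,x18), (q,x17), (q,x18), (r,x17), (r,x18)}
These 13 distinct sets form the basis B.
Close under arbitrary unions to get τ_{X×Y}; counting gives |τ_{X×Y}| = 25.


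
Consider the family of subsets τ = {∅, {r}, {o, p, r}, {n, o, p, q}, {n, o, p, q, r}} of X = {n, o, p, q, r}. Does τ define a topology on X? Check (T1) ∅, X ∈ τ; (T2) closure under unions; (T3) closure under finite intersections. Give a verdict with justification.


τ is NOT a topology on X.

Axiom (T1): ∅ ∈ τ? Yes; X ∈ τ? Yes.
Axiom (T2/T3): check pairwise unions and intersections of members of τ.
Counterexample for (T3): {o, p, r} ∩ {n, o, p, q} = {o, p} ∉ τ. Therefore τ is NOT a topology.


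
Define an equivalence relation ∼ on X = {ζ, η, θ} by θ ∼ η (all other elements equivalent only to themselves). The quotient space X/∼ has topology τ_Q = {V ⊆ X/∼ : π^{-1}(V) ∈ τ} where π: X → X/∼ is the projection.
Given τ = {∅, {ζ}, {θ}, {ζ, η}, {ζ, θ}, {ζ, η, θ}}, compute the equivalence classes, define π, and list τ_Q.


X/∼ = {[ζ], [η=θ]}; |τ_Q| = 3.

Equivalence classes: [ζ], [η=θ].
Quotient map π: X → X/∼ sends ζ ↦ [ζ], η ↦ [η=θ], θ ↦ [η=θ].
For each subset V ⊆ X/∼, compute π^{-1}(V) ⊆ X and check whether π^{-1}(V) ∈ τ. V is open in τ_Q iff π^{-1}(V) ∈ τ.
  V = {}: π^{-1}(V) = ∅ ∈ τ ✓.
  V = {[ζ]}: π^{-1}(V) = {ζ} ∈ τ ✓.
  V = {[η=θ]}: π^{-1}(V) = {η, θ} ∉ τ ✗.
  V = {[ζ], [η=θ]}: π^{-1}(V) = {ζ, η, θ} ∈ τ ✓.
Open sets in the quotient: τ_Q = {{}, {[ζ]}, {[ζ], [η=θ]}} (3 elements).


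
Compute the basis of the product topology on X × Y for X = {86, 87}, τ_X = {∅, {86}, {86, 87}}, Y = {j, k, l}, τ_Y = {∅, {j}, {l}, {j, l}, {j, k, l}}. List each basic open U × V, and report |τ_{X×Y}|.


Basis B = {∅ × ∅, {86} × {j}, {86} × {l}, {86} × {j, l}, {86, 87} × {j}, {86, 87} × {l}, {86} × {j, k, l}, {86, 87} × {j, l}, {86, 87} × {j, k, l}}; |τ_{X×Y}| = 14.

Enumerate products U × V with U ∈ τ_X, V ∈ τ_Y (deduplicated):
  ∅ × ∅ = {} (∅)
  {86} × {j} = {(86,j)}
  {86} × {l} = {(86,l)}
  {86} × {j, l} = {(86,j), (86,l)}
  {86, 87} × {j} = {(86,j), (87,j)}
  {86, 87} × {l} = {(86,l), (87,l)}
  {86} × {j, k, l} = {(86,j), (86,k), (86,l)}
  {86, 87} × {j, l} = {(86,j), (86,l), (87,j), (87,l)}
  {86, 87} × {j, k, l} = {(86,j), (86,k), (86,l), (87,j), (87,k), (87,l)}
These 9 distinct sets form the basis B.
Close under arbitrary unions to get τ_{X×Y}; counting gives |τ_{X×Y}| = 14.


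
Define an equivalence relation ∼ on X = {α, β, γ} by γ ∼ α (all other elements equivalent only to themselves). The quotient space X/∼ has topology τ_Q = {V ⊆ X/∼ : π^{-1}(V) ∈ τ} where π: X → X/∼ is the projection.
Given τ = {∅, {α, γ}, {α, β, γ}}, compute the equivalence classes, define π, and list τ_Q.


X/∼ = {[α=γ], [β]}; |τ_Q| = 3.

Equivalence classes: [α=γ], [β].
Quotient map π: X → X/∼ sends α ↦ [α=γ], β ↦ [β], γ ↦ [α=γ].
For each subset V ⊆ X/∼, compute π^{-1}(V) ⊆ X and check whether π^{-1}(V) ∈ τ. V is open in τ_Q iff π^{-1}(V) ∈ τ.
  V = {}: π^{-1}(V) = ∅ ∈ τ ✓.
  V = {[α=γ]}: π^{-1}(V) = {α, γ} ∈ τ ✓.
  V = {[β]}: π^{-1}(V) = {β} ∉ τ ✗.
  V = {[α=γ], [β]}: π^{-1}(V) = {α, β, γ} ∈ τ ✓.
Open sets in the quotient: τ_Q = {{}, {[α=γ]}, {[α=γ], [β]}} (3 elements).


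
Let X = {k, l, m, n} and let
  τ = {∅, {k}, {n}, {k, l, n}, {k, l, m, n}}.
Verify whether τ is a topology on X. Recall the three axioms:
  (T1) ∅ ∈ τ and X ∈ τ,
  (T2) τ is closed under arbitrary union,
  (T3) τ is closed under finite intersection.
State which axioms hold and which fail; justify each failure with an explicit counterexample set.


τ is NOT a topology on X.

Axiom (T1): ∅ ∈ τ? Yes; X ∈ τ? Yes.
Axiom (T2/T3): check pairwise unions and intersections of members of τ.
Counterexample for (T2): {k} ∪ {n} = {k, n} ∉ τ. Therefore τ is NOT a topology.


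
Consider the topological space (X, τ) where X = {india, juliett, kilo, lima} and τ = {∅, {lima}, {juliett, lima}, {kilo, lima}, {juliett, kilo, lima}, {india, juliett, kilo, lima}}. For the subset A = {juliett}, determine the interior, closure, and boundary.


int(A) = ∅, cl(A) = {india, juliett}, ∂A = {india, juliett}.

Closed sets in (X, τ) are complements of opens:
  closed(X, τ) = {∅, {india}, {india, juliett}, {india, kilo}, {india, juliett, kilo}, {india, juliett, kilo, lima}}.
int(A) = ⋃ {U ∈ τ : U ⊆ A}. Opens contained in A: ∅.
Taking the union of these: int(A) = ∅.
cl(A) = ⋂ {C closed : A ⊆ C}. Closed sets containing A: {india, juliett}, {india, juliett, kilo}, {india, juliett, kilo, lima}.
Intersecting these: cl(A) = {india, juliett}.
∂A = cl(A) ∖ int(A) = {india, juliett} ∖ ∅ = {india, juliett}.


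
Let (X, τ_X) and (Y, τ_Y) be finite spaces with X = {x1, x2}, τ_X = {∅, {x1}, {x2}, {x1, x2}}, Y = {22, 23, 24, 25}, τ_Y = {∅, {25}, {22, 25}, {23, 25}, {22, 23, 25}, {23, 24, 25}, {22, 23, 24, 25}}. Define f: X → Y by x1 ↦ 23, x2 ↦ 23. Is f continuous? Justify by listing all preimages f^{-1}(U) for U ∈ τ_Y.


f IS continuous.

Compute f^{-1}(U) for each U ∈ τ_Y:
  U = ∅: f^{-1}(U) = ∅ ∈ τ_X ✓.
  U = {25}: f^{-1}(U) = ∅ ∈ τ_X ✓.
  U = {22, 25}: f^{-1}(U) = ∅ ∈ τ_X ✓.
  U = {23, 25}: f^{-1}(U) = {x1, x2} ∈ τ_X ✓.
  U = {22, 23, 25}: f^{-1}(U) = {x1, x2} ∈ τ_X ✓.
  U = {23, 24, 25}: f^{-1}(U) = {x1, x2} ∈ τ_X ✓.
  U = {22, 23, 24, 25}: f^{-1}(U) = {x1, x2} ∈ τ_X ✓.
Every preimage lies in τ_X, so f IS continuous.


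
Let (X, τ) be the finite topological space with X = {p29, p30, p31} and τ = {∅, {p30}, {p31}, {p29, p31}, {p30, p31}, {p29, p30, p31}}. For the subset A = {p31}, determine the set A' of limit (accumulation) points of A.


A' = {p29}

For each x ∈ X, list the open sets U ∈ τ with x ∈ U, then check whether U ∩ (A ∖ {x}) ≠ ∅ for every such U.
  x = p29: opens ∋ x are {p29, p31}, {p29, p30, p31}; each meets A ∖ {p29}, so x IS a limit point.
  x = p30: open {p30} ∋ x has {p30} ∩ (A ∖ {p30}) = ∅, so x is NOT a limit point.
  x = p31: open {p31} ∋ x has {p31} ∩ (A ∖ {p31}) = ∅, so x is NOT a limit point.
Collecting: A' = {p29}.


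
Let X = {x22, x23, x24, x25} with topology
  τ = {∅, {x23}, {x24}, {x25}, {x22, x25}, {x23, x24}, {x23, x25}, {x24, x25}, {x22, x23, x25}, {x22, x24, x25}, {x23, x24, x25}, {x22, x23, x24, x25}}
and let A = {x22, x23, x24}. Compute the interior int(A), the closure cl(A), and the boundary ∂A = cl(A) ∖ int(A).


int(A) = {x23, x24}, cl(A) = {x22, x23, x24}, ∂A = {x22}.

Closed sets in (X, τ) are complements of opens:
  closed(X, τ) = {∅, {x22}, {x23}, {x24}, {x22, x23}, {x22, x24}, {x22, x25}, {x23, x24}, {x22, x23, x24}, {x22, x23, x25}, {x22, x24, x25}, {x22, x23, x24, x25}}.
int(A) = ⋃ {U ∈ τ : U ⊆ A}. Opens contained in A: ∅, {x23}, {x24}, {x23, x24}.
Taking the union of these: int(A) = {x23, x24}.
cl(A) = ⋂ {C closed : A ⊆ C}. Closed sets containing A: {x22, x23, x24}, {x22, x23, x24, x25}.
Intersecting these: cl(A) = {x22, x23, x24}.
∂A = cl(A) ∖ int(A) = {x22, x23, x24} ∖ {x23, x24} = {x22}.


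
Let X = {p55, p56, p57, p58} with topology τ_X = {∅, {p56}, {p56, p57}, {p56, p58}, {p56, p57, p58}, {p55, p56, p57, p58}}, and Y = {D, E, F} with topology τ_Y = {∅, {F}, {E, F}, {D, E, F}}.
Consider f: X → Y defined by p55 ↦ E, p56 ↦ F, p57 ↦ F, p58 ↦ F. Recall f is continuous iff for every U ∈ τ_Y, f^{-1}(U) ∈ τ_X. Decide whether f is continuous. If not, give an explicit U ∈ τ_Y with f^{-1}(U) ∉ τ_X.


f IS continuous.

Compute f^{-1}(U) for each U ∈ τ_Y:
  U = ∅: f^{-1}(U) = ∅ ∈ τ_X ✓.
  U = {F}: f^{-1}(U) = {p56, p57, p58} ∈ τ_X ✓.
  U = {E, F}: f^{-1}(U) = {p55, p56, p57, p58} ∈ τ_X ✓.
  U = {D, E, F}: f^{-1}(U) = {p55, p56, p57, p58} ∈ τ_X ✓.
Every preimage lies in τ_X, so f IS continuous.


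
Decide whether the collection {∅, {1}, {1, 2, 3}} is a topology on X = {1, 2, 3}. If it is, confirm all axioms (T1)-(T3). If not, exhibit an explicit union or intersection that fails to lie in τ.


τ IS a topology on X.

Axiom (T1): ∅ ∈ τ? Yes; X ∈ τ? Yes.
Axiom (T2/T3): check pairwise unions and intersections of members of τ.
All pairwise intersections and unions checked — each lies in τ. Therefore τ satisfies (T1), (T2), (T3): it IS a topology on X.


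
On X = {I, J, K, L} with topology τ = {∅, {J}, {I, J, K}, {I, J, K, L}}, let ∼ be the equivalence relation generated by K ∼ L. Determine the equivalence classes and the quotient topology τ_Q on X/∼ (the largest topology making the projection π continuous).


X/∼ = {[I], [J], [K=L]}; |τ_Q| = 3.

Equivalence classes: [I], [J], [K=L].
Quotient map π: X → X/∼ sends I ↦ [I], J ↦ [J], K ↦ [K=L], L ↦ [K=L].
For each subset V ⊆ X/∼, compute π^{-1}(V) ⊆ X and check whether π^{-1}(V) ∈ τ. V is open in τ_Q iff π^{-1}(V) ∈ τ.
  V = {}: π^{-1}(V) = ∅ ∈ τ ✓.
  V = {[I]}: π^{-1}(V) = {I} ∉ τ ✗.
  V = {[J]}: π^{-1}(V) = {J} ∈ τ ✓.
  V = {[I], [J]}: π^{-1}(V) = {I, J} ∉ τ ✗.
  V = {[K=L]}: π^{-1}(V) = {K, L} ∉ τ ✗.
  V = {[I], [K=L]}: π^{-1}(V) = {I, K, L} ∉ τ ✗.
  V = {[J], [K=L]}: π^{-1}(V) = {J, K, L} ∉ τ ✗.
  V = {[I], [J], [K=L]}: π^{-1}(V) = {I, J, K, L} ∈ τ ✓.
Open sets in the quotient: τ_Q = {{}, {[J]}, {[I], [J], [K=L]}} (3 elements).


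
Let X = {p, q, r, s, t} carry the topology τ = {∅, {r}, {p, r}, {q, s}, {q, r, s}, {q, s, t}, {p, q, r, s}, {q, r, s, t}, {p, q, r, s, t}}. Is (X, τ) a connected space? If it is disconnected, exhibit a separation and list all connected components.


(X, τ) is disconnected; components = [{p, r}, {q, s, t}].

Find clopen sets (U ∈ τ with X ∖ U ∈ τ):
  U = ∅, X ∖ U = {p, q, r, s, t} — both open, so U is clopen.
  U = {p, r}, X ∖ U = {q, s, t} — both open, so U is clopen.
  U = {q, s, t}, X ∖ U = {p, r} — both open, so U is clopen.
  U = {p, q, r, s, t}, X ∖ U = ∅ — both open, so U is clopen.
Nontrivial clopen(s) exist: e.g. {p, r}. So (X, τ) is disconnected.
Compute connected components by grouping points that agree on all clopens:
  component: {p, r}
  component: {q, s, t}


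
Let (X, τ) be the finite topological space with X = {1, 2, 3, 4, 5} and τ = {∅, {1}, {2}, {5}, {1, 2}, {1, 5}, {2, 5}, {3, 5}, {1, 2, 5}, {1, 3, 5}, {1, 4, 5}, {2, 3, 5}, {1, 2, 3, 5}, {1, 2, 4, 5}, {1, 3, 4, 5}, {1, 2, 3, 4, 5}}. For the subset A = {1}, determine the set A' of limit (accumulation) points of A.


A' = {4}

For each x ∈ X, list the open sets U ∈ τ with x ∈ U, then check whether U ∩ (A ∖ {x}) ≠ ∅ for every such U.
  x = 1: open {1} ∋ x has {1} ∩ (A ∖ {1}) = ∅, so x is NOT a limit point.
  x = 2: open {2} ∋ x has {2} ∩ (A ∖ {2}) = ∅, so x is NOT a limit point.
  x = 3: open {3, 5} ∋ x has {3, 5} ∩ (A ∖ {3}) = ∅, so x is NOT a limit point.
  x = 4: opens ∋ x are {1, 4, 5}, {1, 2, 4, 5}, {1, 3, 4, 5}, {1, 2, 3, 4, 5}; each meets A ∖ {4}, so x IS a limit point.
  x = 5: open {5} ∋ x has {5} ∩ (A ∖ {5}) = ∅, so x is NOT a limit point.
Collecting: A' = {4}.
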